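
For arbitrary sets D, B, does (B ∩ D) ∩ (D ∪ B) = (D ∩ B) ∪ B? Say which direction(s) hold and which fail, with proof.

The sets are not equal: only the forward inclusion holds.

(⟹) Let x ∈ (B ∩ D) ∩ (D ∪ B). Then x ∈ D ∩ B, from which x ∈ (D ∩ B) ∪ B.

(⟸) This inclusion fails. Take D = ∅, B = {1}; then 1 ∈ (D ∩ B) ∪ B but 1 ∉ (B ∩ D) ∩ (D ∪ B).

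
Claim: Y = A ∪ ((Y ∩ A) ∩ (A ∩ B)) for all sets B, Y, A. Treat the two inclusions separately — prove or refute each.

(⟹) This inclusion fails. Take B = ∅, Y = {1}, A = ∅; then 1 ∈ Y but 1 ∉ A ∪ ((Y ∩ A) ∩ (A ∩ B)).

(⟸) This inclusion fails. Take B = ∅, Y = ∅, A = {1}; then 1 ∈ A ∪ ((Y ∩ A) ∩ (A ∩ B)) but 1 ∉ Y.

Neither inclusion holds.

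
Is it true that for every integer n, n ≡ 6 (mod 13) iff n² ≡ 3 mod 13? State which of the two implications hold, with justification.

Both directions fail.

[⇒] This fails: take n = 6. Then 6 ≡ 6 (mod 13), but 6² = 36 ≡ 10 (mod 13), not 3.

[⇐] This fails: take n = 4. Then 4² = 16 ≡ 3 (mod 13), yet 4 ≡ 4 (mod 13), not 6.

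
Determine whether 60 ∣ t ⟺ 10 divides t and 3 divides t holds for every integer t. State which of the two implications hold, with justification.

(⇒) If 60 ∣ t, write t = 60q. Since 60 = 6·10, t = 10·(6q), so 10 ∣ t; and since 60 = 20·3, t = 3·(20q), so 3 ∣ t.

(⇐) This fails: take t = 30. Both 10 ∣ 30 and 3 ∣ 30, yet 30 is not a multiple of 60 (since 30 = 0·60 + 30), so 60 ∤ 30.

Only the forward implication holds.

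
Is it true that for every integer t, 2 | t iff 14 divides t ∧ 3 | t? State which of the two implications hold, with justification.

Only the reverse direction holds.

(→) This fails: take t = 2. Certainly 2 ∣ 2, but 14 ∤ 2.

(←) Suppose 14 ∣ t and 3 ∣ t. Any common multiple of 14 and 3 is a multiple of their lcm; here gcd(14, 3) = 1, so lcm(14, 3) = 14·3 = 42, so 42 ∣ t. Since 2 ∣ 42, it follows that 2 ∣ t.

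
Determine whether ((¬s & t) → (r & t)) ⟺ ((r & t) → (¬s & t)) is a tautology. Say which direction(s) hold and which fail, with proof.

(→) This fails. Under s = T, t = T, r = T, the left side is true but the right side is false.

(←) This fails. Under s = F, t = T, r = F, the left side is false but the right side is true.

Neither direction holds.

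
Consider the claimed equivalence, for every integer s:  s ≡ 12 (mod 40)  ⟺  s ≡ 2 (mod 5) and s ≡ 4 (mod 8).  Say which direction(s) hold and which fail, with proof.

Forward direction. Suppose s ≡ 12 (mod 40); write s = 40j + 12. Since 5 ∣ 40, reducing mod 5 gives s ≡ 12 ≡ 2 (mod 5); since 8 ∣ 40, reducing mod 8 gives s ≡ 12 ≡ 4 (mod 8).

Converse. If s ≡ 2 (mod 5) and s ≡ 4 (mod 8), then by the Chinese remainder theorem s ≡ 12 (mod 40). This is exactly s ≡ 12 (mod 40).

Both directions hold; the statement is true.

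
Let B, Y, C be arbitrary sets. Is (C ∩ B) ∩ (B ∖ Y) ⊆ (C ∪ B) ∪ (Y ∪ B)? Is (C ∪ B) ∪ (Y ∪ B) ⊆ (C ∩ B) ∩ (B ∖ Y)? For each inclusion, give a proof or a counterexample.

Only the forward inclusion holds.

Reverse inclusion. This inclusion fails. Take B = {1}, Y = ∅, C = ∅; then 1 ∈ (C ∪ B) ∪ (Y ∪ B) but 1 ∉ (C ∩ B) ∩ (B ∖ Y).

Forward inclusion. Let x ∈ (C ∩ B) ∩ (B ∖ Y). Then x ∈ B ∩ C and x ∉ Y, from which x ∈ (C ∪ B) ∪ (Y ∪ B).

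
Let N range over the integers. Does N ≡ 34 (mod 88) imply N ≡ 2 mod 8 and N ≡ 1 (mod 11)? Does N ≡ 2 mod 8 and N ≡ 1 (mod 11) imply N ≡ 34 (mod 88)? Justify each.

(←) If N ≡ 2 (mod 8) and N ≡ 1 (mod 11), then by the Chinese remainder theorem N ≡ 34 (mod 88). This is exactly N ≡ 34 (mod 88).

(→) Suppose N ≡ 34 (mod 88); write N = 88j + 34. Since 8 ∣ 88, reducing mod 8 gives N ≡ 34 ≡ 2 (mod 8); since 11 ∣ 88, reducing mod 11 gives N ≡ 34 ≡ 1 (mod 11).

Both directions hold; the statement is true.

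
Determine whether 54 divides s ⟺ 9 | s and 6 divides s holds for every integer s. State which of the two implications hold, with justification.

(⇒) holds; (⇐) fails.

(⟹) If 54 ∣ s, write s = 54q. Since 54 = 6·9, s = 9·(6q), so 9 ∣ s; and since 54 = 9·6, s = 6·(9q), so 6 ∣ s.

(⟸) This fails: take s = 18. Both 9 ∣ 18 and 6 ∣ 18, yet 18 is not a multiple of 54 (since 18 = 0·54 + 18), so 54 ∤ 18.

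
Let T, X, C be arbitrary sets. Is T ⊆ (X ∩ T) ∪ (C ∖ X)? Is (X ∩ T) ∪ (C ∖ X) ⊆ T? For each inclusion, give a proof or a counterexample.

(⟹) This inclusion fails. Take T = {1}, X = ∅, C = ∅; then 1 ∈ T but 1 ∉ (X ∩ T) ∪ (C ∖ X).

(⟸) This inclusion fails. Take T = ∅, X = ∅, C = {1}; then 1 ∈ (X ∩ T) ∪ (C ∖ X) but 1 ∉ T.

Both inclusions fail.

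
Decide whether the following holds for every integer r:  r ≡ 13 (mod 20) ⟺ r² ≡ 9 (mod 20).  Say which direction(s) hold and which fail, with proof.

(⇐) This fails: take r = 3. Then 3² = 9 ≡ 9 (mod 20), yet 3 ≡ 3 (mod 20), not 13.

(⇒) Suppose r ≡ 13 (mod 20). Write r = 20j + 13. Then (20j + 13)² = 400j² + 520j + 169 = 20(20j² + 26j + 8) + 9, so r² ≡ 9 (mod 20).

Only the forward implication holds.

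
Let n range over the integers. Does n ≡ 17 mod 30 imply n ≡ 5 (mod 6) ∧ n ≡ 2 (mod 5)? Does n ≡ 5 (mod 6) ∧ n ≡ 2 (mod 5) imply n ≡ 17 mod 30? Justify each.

[⇐] If n ≡ 5 (mod 6) and n ≡ 2 (mod 5), then by the Chinese remainder theorem n ≡ 17 (mod 30). This is exactly n ≡ 17 (mod 30).

[⇒] Suppose n ≡ 17 (mod 30); write n = 30j + 17. Since 6 ∣ 30, reducing mod 6 gives n ≡ 17 ≡ 5 (mod 6); since 5 ∣ 30, reducing mod 5 gives n ≡ 17 ≡ 2 (mod 5).

Both implications hold.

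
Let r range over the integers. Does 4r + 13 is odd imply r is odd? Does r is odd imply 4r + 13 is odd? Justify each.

Only the reverse direction holds.

Forward direction. This fails: take r = 2. Then 4r + 13 = 21, which is odd, yet r = 2 is even, not odd.

Converse. Suppose r is odd. Since 4 is even, 4r is even for every r, so 4r + 13 has the same parity as 13, which is odd. Hence 4r + 13 is odd.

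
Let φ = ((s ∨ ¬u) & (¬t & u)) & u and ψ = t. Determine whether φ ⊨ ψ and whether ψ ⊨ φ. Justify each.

Neither implication holds.

(⟹) This fails. Under t = F, s = T, u = T, the left side is true but the right side is false.

(⟸) This fails. Under t = T, s = F, u = F, the left side is false but the right side is true.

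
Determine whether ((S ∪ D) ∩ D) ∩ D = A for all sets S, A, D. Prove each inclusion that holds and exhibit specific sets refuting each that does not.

Both inclusions fail.

(⟹) This inclusion fails. Take S = ∅, A = ∅, D = {1}; then 1 ∈ ((S ∪ D) ∩ D) ∩ D but 1 ∉ A.

(⟸) This inclusion fails. Take S = ∅, A = {1}, D = ∅; then 1 ∈ A but 1 ∉ ((S ∪ D) ∩ D) ∩ D.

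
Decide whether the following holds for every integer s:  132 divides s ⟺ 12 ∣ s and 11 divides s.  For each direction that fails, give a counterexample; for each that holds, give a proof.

(⟹) If 132 ∣ s, write s = 132q. Since 132 = 11·12, s = 12·(11q), so 12 ∣ s; and since 132 = 12·11, s = 11·(12q), so 11 ∣ s.

(⟸) Suppose 12 ∣ s and 11 ∣ s. Any common multiple of 12 and 11 is a multiple of their lcm; here gcd(12, 11) = 1, so lcm(12, 11) = 12·11 = 132, so 132 ∣ s.

Equivalent; both directions hold.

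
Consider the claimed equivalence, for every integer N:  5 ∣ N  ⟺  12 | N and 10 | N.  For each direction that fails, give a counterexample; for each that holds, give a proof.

(⟹) This fails: take N = 5. Certainly 5 ∣ 5, but 12 ∤ 5.

(⟸) Suppose 12 ∣ N and 10 ∣ N. Any common multiple of 12 and 10 is a multiple of their lcm; here lcm(12, 10) = 12·10/gcd(12, 10) = 120/2 = 60, so 60 ∣ N. Since 5 ∣ 60, it follows that 5 ∣ N.

Not equivalent: only (⇐) holds.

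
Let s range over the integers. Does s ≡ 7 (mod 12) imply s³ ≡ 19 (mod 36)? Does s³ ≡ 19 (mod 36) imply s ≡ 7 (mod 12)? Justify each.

Converse. The residues r modulo 36 with r³ ≡ 19 (mod 36) are exactly {7, 19, 31}, and each is ≡ 7 (mod 12).

Forward direction. Suppose s ≡ 7 (mod 12). Working modulo 36, s ∈ {7, 19, 31}; for each such r, r³ ≡ 19 (mod 36).

Equivalent; both directions hold.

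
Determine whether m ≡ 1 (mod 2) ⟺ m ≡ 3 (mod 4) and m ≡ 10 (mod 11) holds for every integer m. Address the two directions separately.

(⇒) This fails: m = 1 gives 1 ≡ 1 (mod 2) but 1 ≡ 1 (mod 4), so the conjunction on the right does not hold.

(⇐) Conversely, if m ≡ 3 (mod 4) and m ≡ 10 (mod 11), then by the Chinese remainder theorem m ≡ 43 (mod 44). Since 43 ≡ 1 (mod 2) and 2 ∣ 44, we get m ≡ 1 (mod 2).

Not equivalent: only (⇐) holds.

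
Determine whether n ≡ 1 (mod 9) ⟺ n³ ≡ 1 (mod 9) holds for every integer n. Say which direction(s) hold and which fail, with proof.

(⇒) holds; (⇐) fails.

(→) Suppose n ≡ 1 (mod 9). Write n = 9j + 1. Then (9j + 1)³ = 729j³ + 243j² + 27j + 1 = 9(81j³ + 27j² + 3j) + 1, so n³ ≡ 1 (mod 9).

(←) This fails: take n = 4. Then 4³ = 64 ≡ 1 (mod 9), yet 4 ≡ 4 (mod 9), not 1.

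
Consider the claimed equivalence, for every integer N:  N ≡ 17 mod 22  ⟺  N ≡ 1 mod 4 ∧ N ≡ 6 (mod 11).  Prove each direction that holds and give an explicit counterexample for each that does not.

(⇒) This fails: N = 39 gives 39 ≡ 17 (mod 22) but 39 ≡ 3 (mod 4), so the conjunction on the right does not hold.

(⇐) Conversely, if N ≡ 1 (mod 4) and N ≡ 6 (mod 11), then by the Chinese remainder theorem N ≡ 17 (mod 44). Since 17 ≡ 17 (mod 22) and 22 ∣ 44, we get N ≡ 17 (mod 22).

(⇒) fails; (⇐) holds.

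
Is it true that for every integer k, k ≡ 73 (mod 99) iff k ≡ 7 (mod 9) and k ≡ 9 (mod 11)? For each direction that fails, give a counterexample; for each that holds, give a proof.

Neither implication holds.

[⇒] This fails: k = 73 gives 73 ≡ 73 (mod 99) but 73 ≡ 1 (mod 9), so the conjunction on the right does not hold.

[⇐] This fails: k = 97 satisfies both congruences on the right (97 ≡ 7 mod 9 and 97 ≡ 9 mod 11) yet 97 ≡ 97 (mod 99), not 73.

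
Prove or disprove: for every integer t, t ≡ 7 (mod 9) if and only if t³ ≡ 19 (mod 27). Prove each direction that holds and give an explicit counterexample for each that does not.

Both directions hold.

[⇒] Suppose t ≡ 7 (mod 9). Working modulo 27, t ∈ {7, 16, 25}; for each such r, r³ ≡ 19 (mod 27).

[⇐] Conversely, the residues r modulo 27 with r³ ≡ 19 (mod 27) are exactly {7, 16, 25}, and each is ≡ 7 (mod 9).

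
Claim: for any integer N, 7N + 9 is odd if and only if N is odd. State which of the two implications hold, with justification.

Neither implication holds.

[⇒] This fails: N = 0 gives 7N + 9 = 9, which is odd, but 0 is even, not odd.

[⇐] This also fails: N = 5 is odd, but 7N + 9 = 44 is even, not odd.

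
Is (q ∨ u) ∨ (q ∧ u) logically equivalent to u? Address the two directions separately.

(⇒) fails; (⇐) holds.

(⇒) This fails. Under u = F, q = T, the left side is true but the right side is false.

(⇐) Assume the antecedent. If u is true, (q ∨ u) ∨ (q ∧ u) reduces to true regardless of the other variables. If u is false, the antecedent cannot hold. Either way (q ∨ u) ∨ (q ∧ u) holds.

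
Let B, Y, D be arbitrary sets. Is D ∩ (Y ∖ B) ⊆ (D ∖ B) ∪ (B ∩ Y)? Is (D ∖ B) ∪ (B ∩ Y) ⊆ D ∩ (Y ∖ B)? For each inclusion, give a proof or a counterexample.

(⊆) holds; (⊇) fails.

(⟹) Let x ∈ D ∩ (Y ∖ B). Then x ∈ Y ∩ D and x ∉ B, from which x ∈ (D ∖ B) ∪ (B ∩ Y).

(⟸) This inclusion fails. Take B = {1}, Y = {1}, D = ∅; then 1 ∈ (D ∖ B) ∪ (B ∩ Y) but 1 ∉ D ∩ (Y ∖ B).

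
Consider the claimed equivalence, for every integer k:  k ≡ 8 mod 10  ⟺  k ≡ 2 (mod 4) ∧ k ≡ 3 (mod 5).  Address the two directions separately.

Not equivalent: only (⇐) holds.

Forward direction. This fails: k = 8 gives 8 ≡ 8 (mod 10) but 8 ≡ 0 (mod 4), so the conjunction on the right does not hold.

Converse. If k ≡ 2 (mod 4) and k ≡ 3 (mod 5), then by the Chinese remainder theorem k ≡ 18 (mod 20). Since 18 ≡ 8 (mod 10) and 10 ∣ 20, we get k ≡ 8 (mod 10).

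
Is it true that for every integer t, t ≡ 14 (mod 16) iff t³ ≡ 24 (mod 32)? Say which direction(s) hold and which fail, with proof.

Only the forward direction holds.

[⇒] Suppose t ≡ 14 (mod 16). Working modulo 32, t ∈ {14, 30}; for each such r, r³ ≡ 24 (mod 32).

[⇐] This fails: take t = 6. Then 6³ = 216 ≡ 24 (mod 32), yet 6 ≡ 6 (mod 16), not 14.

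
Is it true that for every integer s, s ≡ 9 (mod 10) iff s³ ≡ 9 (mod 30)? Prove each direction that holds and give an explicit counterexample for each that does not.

The forward direction fails; the converse holds.

Converse. The residues r modulo 30 with r³ ≡ 9 (mod 30) are exactly {9}, and each is ≡ 9 (mod 10).

Forward direction. This fails: take s = 19. Then 19 ≡ 9 (mod 10), but 19³ = 6859 ≡ 19 (mod 30), not 9.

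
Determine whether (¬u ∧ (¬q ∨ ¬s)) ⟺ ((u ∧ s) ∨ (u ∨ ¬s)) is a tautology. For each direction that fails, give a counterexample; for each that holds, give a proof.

(⇒) fails and (⇐) fails.

(→) This fails. Under u = F, q = F, s = T, the left side is true but the right side is false.

(←) This fails. Under u = T, q = F, s = F, the left side is false but the right side is true.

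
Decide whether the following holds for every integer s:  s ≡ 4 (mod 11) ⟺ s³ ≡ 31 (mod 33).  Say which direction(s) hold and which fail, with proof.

Not equivalent: only (⇐) holds.

[⇒] This fails: take s = 15. Then 15 ≡ 4 (mod 11), but 15³ = 3375 ≡ 9 (mod 33), not 31.

[⇐] Conversely, the residues r modulo 33 with r³ ≡ 31 (mod 33) are exactly {4}, and each is ≡ 4 (mod 11).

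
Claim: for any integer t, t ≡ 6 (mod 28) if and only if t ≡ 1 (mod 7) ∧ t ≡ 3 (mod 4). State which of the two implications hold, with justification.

[⇒] This fails: t = 6 gives 6 ≡ 6 (mod 28) but 6 ≡ 6 (mod 7), so the conjunction on the right does not hold.

[⇐] This fails: t = 15 satisfies both congruences on the right (15 ≡ 1 mod 7 and 15 ≡ 3 mod 4) yet 15 ≡ 15 (mod 28), not 6.

Both directions fail.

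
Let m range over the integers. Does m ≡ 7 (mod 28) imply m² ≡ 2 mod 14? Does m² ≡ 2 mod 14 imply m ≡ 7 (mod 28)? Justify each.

(⟹) This fails: take m = 7. Then 7 ≡ 7 (mod 28), but 7² = 49 ≡ 7 (mod 14), not 2.

(⟸) This fails: take m = 4. Then 4² = 16 ≡ 2 (mod 14), yet 4 ≡ 4 (mod 28), not 7.

Neither implication holds.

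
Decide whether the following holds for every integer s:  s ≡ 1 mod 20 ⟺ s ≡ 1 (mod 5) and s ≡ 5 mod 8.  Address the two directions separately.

(⇐) If s ≡ 1 (mod 5) and s ≡ 5 (mod 8), then by the Chinese remainder theorem s ≡ 21 (mod 40). Since 21 ≡ 1 (mod 20) and 20 ∣ 40, we get s ≡ 1 (mod 20).

(⇒) This fails: s = 1 gives 1 ≡ 1 (mod 20) but 1 ≡ 1 (mod 8), so the conjunction on the right does not hold.

Only the converse holds.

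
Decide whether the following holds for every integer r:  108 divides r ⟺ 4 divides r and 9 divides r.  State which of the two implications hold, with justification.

(←) This fails: take r = 36. Both 4 ∣ 36 and 9 ∣ 36, yet 36 is not a multiple of 108 (since 36 = 0·108 + 36), so 108 ∤ 36.

(→) If 108 ∣ r, write r = 108q. Since 108 = 27·4, r = 4·(27q), so 4 ∣ r; and since 108 = 12·9, r = 9·(12q), so 9 ∣ r.

The forward direction holds; the converse fails.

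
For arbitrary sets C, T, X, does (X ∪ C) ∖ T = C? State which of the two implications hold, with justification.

Neither inclusion holds.

(⊆) This inclusion fails. Take C = ∅, T = ∅, X = {1}; then 1 ∈ (X ∪ C) ∖ T but 1 ∉ C.

(⊇) This inclusion fails. Take C = {1}, T = {1}, X = ∅; then 1 ∈ C but 1 ∉ (X ∪ C) ∖ T.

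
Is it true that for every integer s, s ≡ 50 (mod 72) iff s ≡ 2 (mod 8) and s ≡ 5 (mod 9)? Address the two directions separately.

Both directions hold.

(→) Suppose s ≡ 50 (mod 72); write s = 72j + 50. Since 8 ∣ 72, reducing mod 8 gives s ≡ 50 ≡ 2 (mod 8); since 9 ∣ 72, reducing mod 9 gives s ≡ 50 ≡ 5 (mod 9).

(←) Conversely, if s ≡ 2 (mod 8) and s ≡ 5 (mod 9), then by the Chinese remainder theorem s ≡ 50 (mod 72). This is exactly s ≡ 50 (mod 72).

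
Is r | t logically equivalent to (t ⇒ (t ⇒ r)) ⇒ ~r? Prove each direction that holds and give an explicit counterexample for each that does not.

Both directions fail.

(→) This fails. Under r = T, t = F, the left side is true but the right side is false.

(←) This fails. Under r = F, t = F, the left side is false but the right side is true.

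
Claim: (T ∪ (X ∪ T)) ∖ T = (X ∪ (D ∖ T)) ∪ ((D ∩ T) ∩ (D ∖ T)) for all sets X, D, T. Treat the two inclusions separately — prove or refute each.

Only the forward inclusion holds.

(⟹) Let x ∈ (T ∪ (X ∪ T)) ∖ T. Then either x ∈ X and x ∉ D, T; or x ∈ X ∩ D and x ∉ T. In each case x ∈ (X ∪ (D ∖ T)) ∪ ((D ∩ T) ∩ (D ∖ T)), so (T ∪ (X ∪ T)) ∖ T ⊆ (X ∪ (D ∖ T)) ∪ ((D ∩ T) ∩ (D ∖ T)).

(⟸) This inclusion fails. Take X = ∅, D = {1}, T = ∅; then 1 ∈ (X ∪ (D ∖ T)) ∪ ((D ∩ T) ∩ (D ∖ T)) but 1 ∉ (T ∪ (X ∪ T)) ∖ T.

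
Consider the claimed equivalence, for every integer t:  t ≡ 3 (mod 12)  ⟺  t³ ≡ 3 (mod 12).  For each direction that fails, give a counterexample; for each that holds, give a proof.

Both directions hold.

(⇐) Suppose t³ ≡ 3 (mod 12). The only residue r in {0, …, 11} with r³ ≡ 3 (mod 12) is r = 3, so t ≡ 3 (mod 12).

(⇒) Suppose t ≡ 3 (mod 12). Write t = 12j + 3. Then (12j + 3)³ = 1728j³ + 1296j² + 324j + 27 = 12(144j³ + 108j² + 27j + 2) + 3, so t³ ≡ 3 (mod 12).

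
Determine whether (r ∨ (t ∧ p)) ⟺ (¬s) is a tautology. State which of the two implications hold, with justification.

Neither implication holds.

(→) This fails. Under s = T, t = T, p = T, r = F, the left side is true but the right side is false.

(←) This fails. Under s = F, t = F, p = F, r = F, the left side is false but the right side is true.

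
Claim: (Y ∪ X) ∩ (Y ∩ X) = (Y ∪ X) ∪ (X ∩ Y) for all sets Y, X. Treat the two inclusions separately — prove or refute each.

(⊇) This inclusion fails. Take Y = {1}, X = ∅; then 1 ∈ (Y ∪ X) ∪ (X ∩ Y) but 1 ∉ (Y ∪ X) ∩ (Y ∩ X).

(⊆) Let x ∈ (Y ∪ X) ∩ (Y ∩ X). Then x ∈ Y ∩ X, from which x ∈ (Y ∪ X) ∪ (X ∩ Y).

Only the forward inclusion holds.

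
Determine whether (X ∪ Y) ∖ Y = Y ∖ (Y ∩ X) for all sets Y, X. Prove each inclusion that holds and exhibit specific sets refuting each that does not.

Forward inclusion. This inclusion fails. Take Y = ∅, X = {1}; then 1 ∈ (X ∪ Y) ∖ Y but 1 ∉ Y ∖ (Y ∩ X).

Reverse inclusion. This inclusion fails. Take Y = {1}, X = ∅; then 1 ∈ Y ∖ (Y ∩ X) but 1 ∉ (X ∪ Y) ∖ Y.

(⊆) fails and (⊇) fails.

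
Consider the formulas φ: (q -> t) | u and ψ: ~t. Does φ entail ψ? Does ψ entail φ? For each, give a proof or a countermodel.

Neither direction holds.

(→) This fails. Under t = T, q = F, u = F, the left side is true but the right side is false.

(←) This fails. Under t = F, q = T, u = F, the left side is false but the right side is true.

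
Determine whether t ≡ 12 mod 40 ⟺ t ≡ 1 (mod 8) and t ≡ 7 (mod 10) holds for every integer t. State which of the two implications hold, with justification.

(⇒) This fails: t = 12 gives 12 ≡ 12 (mod 40) but 12 ≡ 4 (mod 8), so the conjunction on the right does not hold.

(⇐) This fails: t = 17 satisfies both congruences on the right (17 ≡ 1 mod 8 and 17 ≡ 7 mod 10) yet 17 ≡ 17 (mod 40), not 12.

Neither direction holds.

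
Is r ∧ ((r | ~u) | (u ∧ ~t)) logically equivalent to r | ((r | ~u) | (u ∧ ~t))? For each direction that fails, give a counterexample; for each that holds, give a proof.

(⇒) Assume the antecedent. If r is true, r | ((r | ~u) | (u ∧ ~t)) reduces to true regardless of the other variables. If r is false, the antecedent cannot hold. Either way r | ((r | ~u) | (u ∧ ~t)) holds.

(⇐) This fails. Under r = F, t = F, u = F, the left side is false but the right side is true.

The forward direction holds; the converse fails.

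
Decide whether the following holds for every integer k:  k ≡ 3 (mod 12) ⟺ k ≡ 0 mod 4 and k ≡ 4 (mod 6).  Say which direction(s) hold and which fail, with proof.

(→) This fails: k = 3 gives 3 ≡ 3 (mod 12) but 3 ≡ 3 (mod 4), so the conjunction on the right does not hold.

(←) This fails: k = 4 satisfies both congruences on the right (4 ≡ 0 mod 4 and 4 ≡ 4 mod 6) yet 4 ≡ 4 (mod 12), not 3.

Neither direction holds.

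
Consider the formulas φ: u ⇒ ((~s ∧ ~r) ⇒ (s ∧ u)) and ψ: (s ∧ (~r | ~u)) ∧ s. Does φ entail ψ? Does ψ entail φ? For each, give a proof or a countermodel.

(⇒) fails; (⇐) holds.

(⟹) This fails. Under r = F, u = F, s = F, the left side is true but the right side is false.

(⟸) Assume the antecedent. If r is true, u ⇒ ((~s ∧ ~r) ⇒ (s ∧ u)) reduces to true regardless of the other variables. If r is false, the antecedent forces (r = F, u = F, s = T) or (r = F, u = T, s = T), and u ⇒ ((~s ∧ ~r) ⇒ (s ∧ u)) holds there. Either way u ⇒ ((~s ∧ ~r) ⇒ (s ∧ u)) holds.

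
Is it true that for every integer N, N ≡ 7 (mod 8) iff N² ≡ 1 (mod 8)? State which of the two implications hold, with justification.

Only the forward direction holds.

(⟸) This fails: take N = 1. Then 1² = 1 ≡ 1 (mod 8), yet 1 ≡ 1 (mod 8), not 7.

(⟹) Suppose N ≡ 7 (mod 8). Write N = 8j + 7. Then (8j + 7)² = 64j² + 112j + 49 = 8(8j² + 14j + 6) + 1, so N² ≡ 1 (mod 8).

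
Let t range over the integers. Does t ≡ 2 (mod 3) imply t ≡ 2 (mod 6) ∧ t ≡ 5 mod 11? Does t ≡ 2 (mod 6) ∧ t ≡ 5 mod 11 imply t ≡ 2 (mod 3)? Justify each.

(⇒) This fails: t = 2 gives 2 ≡ 2 (mod 3) but 2 ≡ 2 (mod 11), so the conjunction on the right does not hold.

(⇐) Conversely, if t ≡ 2 (mod 6) and t ≡ 5 (mod 11), then by the Chinese remainder theorem t ≡ 38 (mod 66). Since 38 ≡ 2 (mod 3) and 3 ∣ 66, we get t ≡ 2 (mod 3).

The forward direction fails; the converse holds.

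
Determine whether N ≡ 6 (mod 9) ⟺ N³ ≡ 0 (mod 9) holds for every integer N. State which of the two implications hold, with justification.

Only the forward implication holds.

(⟹) Suppose N ≡ 6 (mod 9). Write N = 9j + 6. Then (9j + 6)³ = 729j³ + 1458j² + 972j + 216 = 9(81j³ + 162j² + 108j + 24) + 0, so N³ ≡ 0 (mod 9).

(⟸) This fails: take N = 0. Then 0³ = 0 ≡ 0 (mod 9), yet 0 ≡ 0 (mod 9), not 6.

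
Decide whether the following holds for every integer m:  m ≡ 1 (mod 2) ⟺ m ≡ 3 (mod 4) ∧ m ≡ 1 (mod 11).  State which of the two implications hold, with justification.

(⇒) This fails: m = 1 gives 1 ≡ 1 (mod 2) but 1 ≡ 1 (mod 4), so the conjunction on the right does not hold.

(⇐) Conversely, if m ≡ 3 (mod 4) and m ≡ 1 (mod 11), then by the Chinese remainder theorem m ≡ 23 (mod 44). Since 23 ≡ 1 (mod 2) and 2 ∣ 44, we get m ≡ 1 (mod 2).

Only the reverse direction holds.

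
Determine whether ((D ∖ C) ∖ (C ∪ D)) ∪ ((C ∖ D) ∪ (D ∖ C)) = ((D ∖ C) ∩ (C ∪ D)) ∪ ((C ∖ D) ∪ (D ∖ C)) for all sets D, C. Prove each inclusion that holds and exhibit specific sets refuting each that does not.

(⊆) Let x ∈ ((D ∖ C) ∖ (C ∪ D)) ∪ ((C ∖ D) ∪ (D ∖ C)). Then either x ∈ D and x ∉ C; or x ∈ C and x ∉ D. In each case x ∈ ((D ∖ C) ∩ (C ∪ D)) ∪ ((C ∖ D) ∪ (D ∖ C)), so ((D ∖ C) ∖ (C ∪ D)) ∪ ((C ∖ D) ∪ (D ∖ C)) ⊆ ((D ∖ C) ∩ (C ∪ D)) ∪ ((C ∖ D) ∪ (D ∖ C)).

(⊇) Let x ∈ ((D ∖ C) ∩ (C ∪ D)) ∪ ((C ∖ D) ∪ (D ∖ C)). Then either x ∈ D and x ∉ C; or x ∈ C and x ∉ D. In each case x ∈ ((D ∖ C) ∖ (C ∪ D)) ∪ ((C ∖ D) ∪ (D ∖ C)), so ((D ∖ C) ∩ (C ∪ D)) ∪ ((C ∖ D) ∪ (D ∖ C)) ⊆ ((D ∖ C) ∖ (C ∪ D)) ∪ ((C ∖ D) ∪ (D ∖ C)).

The two sets are equal.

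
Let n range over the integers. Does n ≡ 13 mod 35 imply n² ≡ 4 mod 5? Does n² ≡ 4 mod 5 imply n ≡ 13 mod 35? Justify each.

The forward direction holds; the converse fails.

[⇒] Suppose n ≡ 13 (mod 35). Then n² ≡ 13² = 169 (mod 35), and since 5 ∣ 35, also n² ≡ 4 (mod 5).

[⇐] This fails: take n = 2. Then 2² = 4 ≡ 4 (mod 5), yet 2 ≡ 2 (mod 35), not 13.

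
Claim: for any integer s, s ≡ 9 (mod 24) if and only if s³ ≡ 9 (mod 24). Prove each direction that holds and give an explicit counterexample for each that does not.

(→) Suppose s ≡ 9 (mod 24). Write s = 24j + 9. Then (24j + 9)³ = 13824j³ + 15552j² + 5832j + 729 = 24(576j³ + 648j² + 243j + 30) + 9, so s³ ≡ 9 (mod 24).

(←) Conversely, suppose s³ ≡ 9 (mod 24). The only residue r in {0, …, 23} with r³ ≡ 9 (mod 24) is r = 9, so s ≡ 9 (mod 24).

Both implications hold.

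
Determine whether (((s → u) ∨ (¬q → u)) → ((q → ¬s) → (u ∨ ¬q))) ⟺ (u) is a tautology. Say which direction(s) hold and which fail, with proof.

[⇐] Assume the antecedent. If q is true, the antecedent forces (q = T, u = T, s = F) or (q = T, u = T, s = T), and the consequent holds there. If q is false, the consequent reduces to true regardless of the other variables. Either way the consequent holds.

[⇒] This fails. Under q = F, u = F, s = F, the left side is true but the right side is false.

(⇒) fails; (⇐) holds.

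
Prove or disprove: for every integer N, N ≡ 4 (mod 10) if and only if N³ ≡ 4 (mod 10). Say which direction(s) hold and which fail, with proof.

The biconditional holds.

(⇒) Suppose N ≡ 4 (mod 10). Write N = 10j + 4. Then (10j + 4)³ = 1000j³ + 1200j² + 480j + 64 = 10(100j³ + 120j² + 48j + 6) + 4, so N³ ≡ 4 (mod 10).

(⇐) For the converse, argue contrapositively. If N ≢ 4 (mod 10), then N is congruent to one of 0, 1, 2, 3, 5, 6, 7, 8, 9 modulo 10, and these give N³ ≡ 0, 1, 8, 7, 5, 6, 3, 2, 9 respectively — never 4.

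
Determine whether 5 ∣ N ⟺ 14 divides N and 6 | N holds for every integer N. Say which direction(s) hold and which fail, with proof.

Forward direction. This fails: take N = 5. Certainly 5 ∣ 5, but 14 ∤ 5.

Converse. This fails: take N = 42. Both 14 ∣ 42 and 6 ∣ 42, yet 42 is not a multiple of 5 (since 42 = 8·5 + 2), so 5 ∤ 42.

(⇒) fails and (⇐) fails.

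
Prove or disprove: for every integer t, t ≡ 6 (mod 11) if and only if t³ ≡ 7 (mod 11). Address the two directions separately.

The biconditional holds.

Forward direction. Suppose t ≡ 6 (mod 11). Write t = 11j + 6. Then (11j + 6)³ = 1331j³ + 2178j² + 1188j + 216 = 11(121j³ + 198j² + 108j + 19) + 7, so t³ ≡ 7 (mod 11).

Converse. Suppose t³ ≡ 7 (mod 11). The only residue r in {0, …, 10} with r³ ≡ 7 (mod 11) is r = 6, so t ≡ 6 (mod 11).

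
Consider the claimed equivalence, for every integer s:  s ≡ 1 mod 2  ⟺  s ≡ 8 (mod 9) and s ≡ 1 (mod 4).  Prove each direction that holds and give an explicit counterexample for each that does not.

Not equivalent: only (⇐) holds.

Forward direction. This fails: s = 1 gives 1 ≡ 1 (mod 2) but 1 ≡ 1 (mod 9), so the conjunction on the right does not hold.

Converse. If s ≡ 8 (mod 9) and s ≡ 1 (mod 4), then by the Chinese remainder theorem s ≡ 17 (mod 36). Since 17 ≡ 1 (mod 2) and 2 ∣ 36, we get s ≡ 1 (mod 2).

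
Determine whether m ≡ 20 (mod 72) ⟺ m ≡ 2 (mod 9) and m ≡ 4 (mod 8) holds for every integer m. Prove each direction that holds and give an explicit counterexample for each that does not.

(⇒) Suppose m ≡ 20 (mod 72); write m = 72j + 20. Since 9 ∣ 72, reducing mod 9 gives m ≡ 20 ≡ 2 (mod 9); since 8 ∣ 72, reducing mod 8 gives m ≡ 20 ≡ 4 (mod 8).

(⇐) Conversely, if m ≡ 2 (mod 9) and m ≡ 4 (mod 8), then by the Chinese remainder theorem m ≡ 20 (mod 72). This is exactly m ≡ 20 (mod 72).

The biconditional holds.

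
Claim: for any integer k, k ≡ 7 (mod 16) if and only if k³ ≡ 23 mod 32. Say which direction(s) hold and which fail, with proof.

[⇐] The residues r modulo 32 with r³ ≡ 23 (mod 32) are exactly {7}, and each is ≡ 7 (mod 16).

[⇒] This fails: take k = 23. Then 23 ≡ 7 (mod 16), but 23³ = 12167 ≡ 7 (mod 32), not 23.

(⇒) fails; (⇐) holds.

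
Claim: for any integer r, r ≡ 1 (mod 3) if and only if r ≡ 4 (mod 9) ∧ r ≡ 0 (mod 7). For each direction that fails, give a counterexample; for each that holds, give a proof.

Not equivalent: only (⇐) holds.

(⇒) This fails: r = 1 gives 1 ≡ 1 (mod 3) but 1 ≡ 1 (mod 9), so the conjunction on the right does not hold.

(⇐) Conversely, if r ≡ 4 (mod 9) and r ≡ 0 (mod 7), then by the Chinese remainder theorem r ≡ 49 (mod 63). Since 49 ≡ 1 (mod 3) and 3 ∣ 63, we get r ≡ 1 (mod 3).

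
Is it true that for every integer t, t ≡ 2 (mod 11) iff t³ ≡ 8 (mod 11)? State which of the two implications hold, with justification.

(⟹) Suppose t ≡ 2 (mod 11). Write t = 11j + 2. Then (11j + 2)³ = 1331j³ + 726j² + 132j + 8 = 11(121j³ + 66j² + 12j) + 8, so t³ ≡ 8 (mod 11).

(⟸) For the converse, argue contrapositively. If t ≢ 2 (mod 11), then t is congruent to one of 0, 1, 3, 4, 5, 6, 7, 8, 9, 10 modulo 11, and these give t³ ≡ 0, 1, 5, 9, 4, 7, 2, 6, 3, 10 respectively — never 8.

Both implications hold.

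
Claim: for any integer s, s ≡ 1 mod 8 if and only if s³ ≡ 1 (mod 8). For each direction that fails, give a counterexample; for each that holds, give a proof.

(⇒) Suppose s ≡ 1 mod 8. Write s = 8j + 1. Then (8j + 1)³ = 512j³ + 192j² + 24j + 1 = 8(64j³ + 24j² + 3j) + 1, so s³ ≡ 1 (mod 8).

(⇐) For the converse, argue contrapositively. If s ≢ 1 (mod 8), then s is congruent to one of 0, 2, 3, 4, 5, 6, 7 modulo 8, and these give s³ ≡ 0, 0, 3, 0, 5, 0, 7 respectively — never 1.

Both implications hold.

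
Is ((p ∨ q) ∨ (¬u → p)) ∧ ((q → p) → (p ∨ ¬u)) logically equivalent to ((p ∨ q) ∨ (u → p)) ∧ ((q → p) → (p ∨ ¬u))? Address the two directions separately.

Only the forward direction holds.

Converse. This fails. Under p = F, u = F, q = F, the left side is false but the right side is true.

Forward direction. Assume the antecedent. If p is true, the consequent reduces to true regardless of the other variables. If p is false, the antecedent forces (p = F, u = F, q = T) or (p = F, u = T, q = T), and the consequent holds there. Either way the consequent holds.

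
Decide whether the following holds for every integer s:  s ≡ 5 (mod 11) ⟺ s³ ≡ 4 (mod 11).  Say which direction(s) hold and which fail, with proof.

The biconditional holds.

(⟹) Suppose s ≡ 5 (mod 11). Write s = 11j + 5. Then (11j + 5)³ = 1331j³ + 1815j² + 825j + 125 = 11(121j³ + 165j² + 75j + 11) + 4, so s³ ≡ 4 (mod 11).

(⟸) For the converse, argue contrapositively. If s ≢ 5 (mod 11), then s is congruent to one of 0, 1, 2, 3, 4, 6, 7, 8, 9, 10 modulo 11, and these give s³ ≡ 0, 1, 8, 5, 9, 7, 2, 6, 3, 10 respectively — never 4.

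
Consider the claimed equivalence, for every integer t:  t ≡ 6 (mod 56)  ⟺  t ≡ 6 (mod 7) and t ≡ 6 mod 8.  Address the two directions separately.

(⇒) Suppose t ≡ 6 (mod 56); write t = 56j + 6. Since 7 ∣ 56, reducing mod 7 gives t ≡ 6 (mod 7); since 8 ∣ 56, reducing mod 8 gives t ≡ 6 (mod 8).

(⇐) Conversely, if t ≡ 6 (mod 7) and t ≡ 6 (mod 8), then by the Chinese remainder theorem t ≡ 6 (mod 56). This is exactly t ≡ 6 (mod 56).

Both directions hold.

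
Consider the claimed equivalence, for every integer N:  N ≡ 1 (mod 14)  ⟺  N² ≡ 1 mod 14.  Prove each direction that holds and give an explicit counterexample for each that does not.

(⟸) This fails: take N = 13. Then 13² = 169 ≡ 1 (mod 14), yet 13 ≡ 13 (mod 14), not 1.

(⟹) Suppose N ≡ 1 (mod 14). Write N = 14j + 1. Then (14j + 1)² = 196j² + 28j + 1 = 14(14j² + 2j) + 1, so N² ≡ 1 (mod 14).

(⇒) holds; (⇐) fails.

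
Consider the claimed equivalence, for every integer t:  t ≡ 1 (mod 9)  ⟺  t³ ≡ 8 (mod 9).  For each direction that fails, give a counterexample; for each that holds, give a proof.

Neither direction holds.

(⟹) This fails: take t = 1. Then 1 ≡ 1 (mod 9), but 1³ = 1 ≡ 1 (mod 9), not 8.

(⟸) This fails: take t = 2. Then 2³ = 8 ≡ 8 (mod 9), yet 2 ≡ 2 (mod 9), not 1.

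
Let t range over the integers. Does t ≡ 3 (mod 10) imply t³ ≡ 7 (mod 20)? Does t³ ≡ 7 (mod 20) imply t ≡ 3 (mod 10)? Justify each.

[⇐] The residues r modulo 20 with r³ ≡ 7 (mod 20) are exactly {3}, and each is ≡ 3 (mod 10).

[⇒] This fails: take t = 13. Then 13 ≡ 3 (mod 10), but 13³ = 2197 ≡ 17 (mod 20), not 7.

The forward direction fails; the converse holds.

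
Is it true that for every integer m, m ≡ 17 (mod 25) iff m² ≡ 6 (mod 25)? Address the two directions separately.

Neither direction holds.

(⇒) This fails: take m = 17. Then 17 ≡ 17 (mod 25), but 17² = 289 ≡ 14 (mod 25), not 6.

(⇐) This fails: take m = 9. Then 9² = 81 ≡ 6 (mod 25), yet 9 ≡ 9 (mod 25), not 17.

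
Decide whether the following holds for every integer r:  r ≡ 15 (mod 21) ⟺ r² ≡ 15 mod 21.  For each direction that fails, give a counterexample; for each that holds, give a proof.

(⇒) holds; (⇐) fails.

(←) This fails: take r = 6. Then 6² = 36 ≡ 15 (mod 21), yet 6 ≡ 6 (mod 21), not 15.

(→) Suppose r ≡ 15 (mod 21). Write r = 21j + 15. Then (21j + 15)² = 441j² + 630j + 225 = 21(21j² + 30j + 10) + 15, so r² ≡ 15 (mod 21).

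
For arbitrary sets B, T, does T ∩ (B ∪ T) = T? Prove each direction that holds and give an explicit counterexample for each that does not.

Both inclusions hold; the sets are equal.

(⊆) Let x ∈ T ∩ (B ∪ T). Then either x ∈ T and x ∉ B; or x ∈ B ∩ T. In each case x ∈ T, so T ∩ (B ∪ T) ⊆ T.

(⊇) Let x ∈ T. Then either x ∈ T and x ∉ B; or x ∈ B ∩ T. In each case x ∈ T ∩ (B ∪ T), so T ⊆ T ∩ (B ∪ T).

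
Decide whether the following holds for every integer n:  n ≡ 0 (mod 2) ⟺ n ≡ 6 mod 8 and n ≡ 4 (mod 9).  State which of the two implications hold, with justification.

(⟹) This fails: n = 0 gives 0 ≡ 0 (mod 2) but 0 ≡ 0 (mod 8), so the conjunction on the right does not hold.

(⟸) Conversely, if n ≡ 6 (mod 8) and n ≡ 4 (mod 9), then by the Chinese remainder theorem n ≡ 22 (mod 72). Since 22 ≡ 0 (mod 2) and 2 ∣ 72, we get n ≡ 0 (mod 2).

(⇒) fails; (⇐) holds.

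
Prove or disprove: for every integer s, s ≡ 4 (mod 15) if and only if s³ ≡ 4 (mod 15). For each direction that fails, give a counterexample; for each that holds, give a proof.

(⇒) Suppose s ≡ 4 (mod 15). Write s = 15j + 4. Then (15j + 4)³ = 3375j³ + 2700j² + 720j + 64 = 15(225j³ + 180j² + 48j + 4) + 4, so s³ ≡ 4 (mod 15).

(⇐) Conversely, suppose s³ ≡ 4 (mod 15). The only residue r in {0, …, 14} with r³ ≡ 4 (mod 15) is r = 4, so s ≡ 4 (mod 15).

Both implications hold.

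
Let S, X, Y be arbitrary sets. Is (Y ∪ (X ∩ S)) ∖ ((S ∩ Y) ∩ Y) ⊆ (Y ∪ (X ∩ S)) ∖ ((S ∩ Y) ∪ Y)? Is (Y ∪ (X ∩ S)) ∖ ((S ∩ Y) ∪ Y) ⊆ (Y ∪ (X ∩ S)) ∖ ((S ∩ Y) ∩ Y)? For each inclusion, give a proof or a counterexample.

Forward inclusion. This inclusion fails. Take S = ∅, X = ∅, Y = {1}; then 1 ∈ (Y ∪ (X ∩ S)) ∖ ((S ∩ Y) ∩ Y) but 1 ∉ (Y ∪ (X ∩ S)) ∖ ((S ∩ Y) ∪ Y).

Reverse inclusion. Let x ∈ (Y ∪ (X ∩ S)) ∖ ((S ∩ Y) ∪ Y). Then x ∈ S ∩ X and x ∉ Y, from which x ∈ (Y ∪ (X ∩ S)) ∖ ((S ∩ Y) ∩ Y).

Only the reverse inclusion holds.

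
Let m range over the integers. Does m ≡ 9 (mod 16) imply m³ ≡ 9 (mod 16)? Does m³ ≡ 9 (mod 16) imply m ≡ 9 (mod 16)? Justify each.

The biconditional holds.

(⟹) Suppose m ≡ 9 (mod 16). Write m = 16j + 9. Then (16j + 9)³ = 4096j³ + 6912j² + 3888j + 729 = 16(256j³ + 432j² + 243j + 45) + 9, so m³ ≡ 9 (mod 16).

(⟸) Conversely, suppose m³ ≡ 9 (mod 16). The only residue r in {0, …, 15} with r³ ≡ 9 (mod 16) is r = 9, so m ≡ 9 (mod 16).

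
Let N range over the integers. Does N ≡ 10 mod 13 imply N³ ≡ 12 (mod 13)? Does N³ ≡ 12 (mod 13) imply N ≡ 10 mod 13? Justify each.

Forward direction. Suppose N ≡ 10 mod 13. Write N = 13j + 10. Then (13j + 10)³ = 2197j³ + 5070j² + 3900j + 1000 = 13(169j³ + 390j² + 300j + 76) + 12, so N³ ≡ 12 (mod 13).

Converse. This fails: take N = 4. Then 4³ = 64 ≡ 12 (mod 13), yet 4 ≡ 4 (mod 13), not 10.

The forward direction holds; the converse fails.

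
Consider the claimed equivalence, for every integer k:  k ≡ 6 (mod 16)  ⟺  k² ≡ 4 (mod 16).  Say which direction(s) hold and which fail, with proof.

Not equivalent: only (⇒) holds.

(⇒) Suppose k ≡ 6 (mod 16). Write k = 16j + 6. Then (16j + 6)² = 256j² + 192j + 36 = 16(16j² + 12j + 2) + 4, so k² ≡ 4 (mod 16).

(⇐) This fails: take k = 2. Then 2² = 4 ≡ 4 (mod 16), yet 2 ≡ 2 (mod 16), not 6.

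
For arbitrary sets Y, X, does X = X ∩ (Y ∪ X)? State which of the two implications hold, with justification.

Both inclusions hold.

(⊆) Let x ∈ X. Then either x ∈ X and x ∉ Y; or x ∈ Y ∩ X. In each case x ∈ X ∩ (Y ∪ X), so X ⊆ X ∩ (Y ∪ X).

(⊇) Let x ∈ X ∩ (Y ∪ X). Then either x ∈ X and x ∉ Y; or x ∈ Y ∩ X. In each case x ∈ X, so X ∩ (Y ∪ X) ⊆ X.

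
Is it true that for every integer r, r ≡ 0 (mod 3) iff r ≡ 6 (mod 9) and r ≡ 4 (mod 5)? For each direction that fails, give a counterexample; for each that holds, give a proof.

(⇒) This fails: r = 0 gives 0 ≡ 0 (mod 3) but 0 ≡ 0 (mod 9), so the conjunction on the right does not hold.

(⇐) Conversely, if r ≡ 6 (mod 9) and r ≡ 4 (mod 5), then by the Chinese remainder theorem r ≡ 24 (mod 45). Since 24 ≡ 0 (mod 3) and 3 ∣ 45, we get r ≡ 0 (mod 3).

(⇒) fails; (⇐) holds.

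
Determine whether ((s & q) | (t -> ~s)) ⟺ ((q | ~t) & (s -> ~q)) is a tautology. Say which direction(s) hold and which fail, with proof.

[⇐] Assume the antecedent. If q is true, (s & q) | (t -> ~s) reduces to true regardless of the other variables. If q is false, the antecedent forces (q = F, s = F, t = F) or (q = F, s = T, t = F), and (s & q) | (t -> ~s) holds there. Either way (s & q) | (t -> ~s) holds.

[⇒] This fails. Under q = T, s = T, t = F, the left side is true but the right side is false.

The forward direction fails; the converse holds.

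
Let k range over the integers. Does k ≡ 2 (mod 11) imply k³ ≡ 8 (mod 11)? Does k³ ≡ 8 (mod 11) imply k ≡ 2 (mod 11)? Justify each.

(⟹) Suppose k ≡ 2 (mod 11). Write k = 11j + 2. Then (11j + 2)³ = 1331j³ + 726j² + 132j + 8 = 11(121j³ + 66j² + 12j) + 8, so k³ ≡ 8 (mod 11).

(⟸) Conversely, suppose k³ ≡ 8 (mod 11). The only residue r in {0, …, 10} with r³ ≡ 8 (mod 11) is r = 2, so k ≡ 2 (mod 11).

Equivalent; both directions hold.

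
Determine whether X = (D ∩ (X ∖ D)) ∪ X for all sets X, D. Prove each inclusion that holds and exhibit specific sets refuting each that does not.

(⊆) Let x ∈ X. Then either x ∈ X and x ∉ D; or x ∈ X ∩ D. In each case x ∈ (D ∩ (X ∖ D)) ∪ X, so X ⊆ (D ∩ (X ∖ D)) ∪ X.

(⊇) Let x ∈ (D ∩ (X ∖ D)) ∪ X. Then either x ∈ X and x ∉ D; or x ∈ X ∩ D. In each case x ∈ X, so (D ∩ (X ∖ D)) ∪ X ⊆ X.

The two sets are equal.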